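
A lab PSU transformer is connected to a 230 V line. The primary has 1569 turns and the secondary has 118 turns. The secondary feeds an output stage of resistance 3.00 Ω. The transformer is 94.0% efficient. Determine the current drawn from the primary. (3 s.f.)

I_p ≈ 0.461 A

V_s = 230 × 118/1569 = 17.298 V.
I_s = V_s/R = 17.298/3.00 = 5.7659 A.
P_out = V_s I_s = 17.298 × 5.7659 = 99.736 W.
P_in = P_out/η = 99.736/0.940 = 106.10 W.
I_p = P_in/V_p = 106.10/230 = 0.461 A.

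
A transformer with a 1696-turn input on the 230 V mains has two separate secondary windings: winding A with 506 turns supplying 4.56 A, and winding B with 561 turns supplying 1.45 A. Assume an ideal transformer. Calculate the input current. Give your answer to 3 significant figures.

I_in ≈ 1.84 A

V_A = 230 × 506/1696 = 68.620 V; V_B = 230 × 561/1696 = 76.079 V.
P_out = V_A I_A + V_B I_B = 68.620×4.56 + 76.079×1.45 = 312.91 + 110.31 = 423.22 W.
Ideal ⇒ P_in = P_out, so I_in = P_out/V_in = 423.22/230 = 1.84 A.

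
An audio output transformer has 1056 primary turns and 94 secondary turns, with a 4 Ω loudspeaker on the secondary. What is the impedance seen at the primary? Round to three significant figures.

Z_p = (N_p/N_s)² × Z_s = (1056/94)² × 4 = 505 Ω.

Z_p ≈ 505 Ω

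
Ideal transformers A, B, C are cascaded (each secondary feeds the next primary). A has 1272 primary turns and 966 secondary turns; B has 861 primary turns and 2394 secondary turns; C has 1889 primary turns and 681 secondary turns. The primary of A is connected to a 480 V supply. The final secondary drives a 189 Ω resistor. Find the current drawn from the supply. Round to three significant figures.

After A: V = 480.00 × 966/1272 = 364.53 V.
After B: V = 364.53 × 2394/861 = 1013.6 V.
After C: V = 1013.6 × 681/1889 = 365.40 V.
I_load = 365.40/189 = 1.9333 A, so P_out = 365.40 × 1.9333 = 706.44 W.
All ideal ⇒ P_in = P_out, so I_supply = 706.44/480 = 1.47 A.

I_supply ≈ 1.47 A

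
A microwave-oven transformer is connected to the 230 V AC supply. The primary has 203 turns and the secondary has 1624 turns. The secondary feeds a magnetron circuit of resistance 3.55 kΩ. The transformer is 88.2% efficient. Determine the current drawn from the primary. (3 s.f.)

V_s = 230 × 1624/203 = 1840.0 V.
I_s = V_s/R = 1840.0/3550 = 0.51831 A.
P_out = V_s I_s = 1840.0 × 0.51831 = 953.69 W.
P_in = P_out/η = 953.69/0.882 = 1081.3 W.
I_p = P_in/V_p = 1081.3/230 = 4.70 A.

I_p ≈ 4.70 A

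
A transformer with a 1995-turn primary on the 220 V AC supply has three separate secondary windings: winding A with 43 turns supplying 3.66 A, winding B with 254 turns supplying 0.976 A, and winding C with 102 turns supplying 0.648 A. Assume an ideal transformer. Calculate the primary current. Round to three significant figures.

V_A = 220 × 43/1995 = 4.7419 V; V_B = 220 × 254/1995 = 28.010 V; V_C = 220 × 102/1995 = 11.248 V.
P_out = V_A I_A + V_B I_B + V_C I_C = 4.7419×3.66 + 28.010×0.976 + 11.248×0.648 = 17.355 + 27.338 + 7.2888 = 51.982 W.
Ideal ⇒ P_in = P_out, so I_p = P_out/V_p = 51.982/220 = 0.236 A.

I_p ≈ 0.236 A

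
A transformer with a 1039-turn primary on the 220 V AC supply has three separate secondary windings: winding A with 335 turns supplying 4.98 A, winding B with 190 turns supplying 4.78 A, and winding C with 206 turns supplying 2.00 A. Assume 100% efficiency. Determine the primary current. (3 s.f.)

V_A = 220 × 335/1039 = 70.934 V; V_B = 220 × 190/1039 = 40.231 V; V_C = 220 × 206/1039 = 43.619 V.
P_out = V_A I_A + V_B I_B + V_C I_C = 70.934×4.98 + 40.231×4.78 + 43.619×2.00 = 353.25 + 192.30 + 87.238 = 632.79 W.
Ideal ⇒ P_in = P_out, so I_p = P_out/V_p = 632.79/220 = 2.88 A.

I_p ≈ 2.88 A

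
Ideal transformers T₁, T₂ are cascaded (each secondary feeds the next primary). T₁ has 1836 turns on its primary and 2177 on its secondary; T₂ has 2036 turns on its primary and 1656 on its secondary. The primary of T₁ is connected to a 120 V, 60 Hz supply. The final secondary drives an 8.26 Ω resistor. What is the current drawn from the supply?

I_supply ≈ 13.5 A

Secondary of T₁: V = 120.00 × 2177/1836 = 142.29 V.
Secondary of T₂: V = 142.29 × 1656/2036 = 115.73 V.
I_load = 115.73/8.26 = 14.011 A, so P_out = 115.73 × 14.011 = 1621.5 W.
All ideal ⇒ P_in = P_out, so I_supply = 1621.5/120 = 13.5 A.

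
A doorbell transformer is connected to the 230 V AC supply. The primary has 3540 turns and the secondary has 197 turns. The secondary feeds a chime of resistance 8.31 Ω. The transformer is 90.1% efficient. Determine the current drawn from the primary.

V_s = 230 × 197/3540 = 12.799 V.
I_s = V_s/R = 12.799/8.31 = 1.5402 A.
P_out = V_s I_s = 12.799 × 1.5402 = 19.714 W.
P_in = P_out/η = 19.714/0.901 = 21.880 W.
I_p = P_in/V_p = 21.880/230 = 0.0951 A.

I_p ≈ 0.0951 A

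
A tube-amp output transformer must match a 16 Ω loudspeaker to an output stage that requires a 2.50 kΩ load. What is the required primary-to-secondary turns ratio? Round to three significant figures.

N_p/N_s ≈ 12.5

Z_p/Z_s = (N_p/N_s)², so N_p/N_s = √(2500/16) = √156 = 12.5.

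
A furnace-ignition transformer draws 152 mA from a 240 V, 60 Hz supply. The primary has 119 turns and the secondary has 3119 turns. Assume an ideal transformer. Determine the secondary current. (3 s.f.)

I_s ≈ 0.00580 A

I_s/I_p = N_p/N_s, so I_s = 0.152 × 119/3119 = 0.00580 A.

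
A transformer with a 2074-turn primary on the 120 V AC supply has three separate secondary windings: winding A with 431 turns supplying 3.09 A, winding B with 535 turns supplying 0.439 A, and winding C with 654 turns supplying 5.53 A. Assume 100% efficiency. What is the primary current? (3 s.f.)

I_p ≈ 2.50 A

V_A = 120 × 431/2074 = 24.937 V; V_B = 120 × 535/2074 = 30.955 V; V_C = 120 × 654/2074 = 37.840 V.
P_out = V_A I_A + V_B I_B + V_C I_C = 24.937×3.09 + 30.955×0.439 + 37.840×5.53 = 77.056 + 13.589 + 209.25 = 299.90 W.
Ideal ⇒ P_in = P_out, so I_p = P_out/V_p = 299.90/120 = 2.50 A.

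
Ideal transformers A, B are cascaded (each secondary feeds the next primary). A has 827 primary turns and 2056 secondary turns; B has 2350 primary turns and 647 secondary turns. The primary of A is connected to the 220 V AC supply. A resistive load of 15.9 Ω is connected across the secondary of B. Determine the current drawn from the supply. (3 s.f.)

I_supply ≈ 6.48 A

After A: V = 220.00 × 2056/827 = 546.94 V.
After B: V = 546.94 × 647/2350 = 150.58 V.
I_load = 150.58/15.9 = 9.4706 A, so P_out = 150.58 × 9.4706 = 1426.1 W.
All ideal ⇒ P_in = P_out, so I_supply = 1426.1/220 = 6.48 A.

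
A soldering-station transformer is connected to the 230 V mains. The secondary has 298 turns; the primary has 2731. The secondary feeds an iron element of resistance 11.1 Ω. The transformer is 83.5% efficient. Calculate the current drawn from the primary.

V_s = 230 × 298/2731 = 25.097 V.
I_s = V_s/R = 25.097/11.1 = 2.2610 A.
P_out = V_s I_s = 25.097 × 2.2610 = 56.744 W.
P_in = P_out/η = 56.744/0.835 = 67.957 W.
I_p = P_in/V_p = 67.957/230 = 0.295 A.

I_p ≈ 0.295 A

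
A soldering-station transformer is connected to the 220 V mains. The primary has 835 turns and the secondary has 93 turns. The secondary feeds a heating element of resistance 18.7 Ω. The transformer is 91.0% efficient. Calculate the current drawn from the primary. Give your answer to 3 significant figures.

V_s = 220 × 93/835 = 24.503 V.
I_s = V_s/R = 24.503/18.7 = 1.3103 A.
P_out = V_s I_s = 24.503 × 1.3103 = 32.107 W.
P_in = P_out/η = 32.107/0.910 = 35.282 W.
I_p = P_in/V_p = 35.282/220 = 0.160 A.

I_p ≈ 0.160 A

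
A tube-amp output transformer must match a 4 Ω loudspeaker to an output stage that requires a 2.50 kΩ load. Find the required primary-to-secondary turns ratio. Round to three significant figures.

Z_p/Z_s = (N_p/N_s)², so N_p/N_s = √(2500/4) = √625 = 25.0.

N_p/N_s ≈ 25.0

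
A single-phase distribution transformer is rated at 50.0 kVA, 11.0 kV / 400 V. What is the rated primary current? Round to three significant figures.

I_p = S/V_p = 50000/11000 = 4.55 A.

I_p ≈ 4.55 A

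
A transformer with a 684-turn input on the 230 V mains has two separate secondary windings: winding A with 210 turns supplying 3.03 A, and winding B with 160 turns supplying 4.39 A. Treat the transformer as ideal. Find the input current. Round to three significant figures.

I_in ≈ 1.96 A

V_A = 230 × 210/684 = 70.614 V; V_B = 230 × 160/684 = 53.801 V.
P_out = V_A I_A + V_B I_B = 70.614×3.03 + 53.801×4.39 = 213.96 + 236.19 = 450.15 W.
Ideal ⇒ P_in = P_out, so I_in = P_out/V_in = 450.15/230 = 1.96 A.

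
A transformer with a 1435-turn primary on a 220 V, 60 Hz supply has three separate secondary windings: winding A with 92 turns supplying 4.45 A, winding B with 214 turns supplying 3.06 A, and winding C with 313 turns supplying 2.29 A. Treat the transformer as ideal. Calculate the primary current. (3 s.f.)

I_p ≈ 1.24 A

V_A = 220 × 92/1435 = 14.105 V; V_B = 220 × 214/1435 = 32.808 V; V_C = 220 × 313/1435 = 47.986 V.
P_out = V_A I_A + V_B I_B + V_C I_C = 14.105×4.45 + 32.808×3.06 + 47.986×2.29 = 62.765 + 100.39 + 109.89 = 273.05 W.
Ideal ⇒ P_in = P_out, so I_p = P_out/V_p = 273.05/220 = 1.24 A.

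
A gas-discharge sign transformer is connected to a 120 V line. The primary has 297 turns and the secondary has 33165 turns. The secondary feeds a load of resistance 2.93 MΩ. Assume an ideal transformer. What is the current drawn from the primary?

V_s = V_p × N_s/N_p = 120 × 33165/297 = 13400 V.
I_s = V_s/R = 13400/(2.93×10^6) = 0.0045734 A.
For an ideal transformer I_p N_p = I_s N_s, so I_p = 0.0045734 × 33165/297 = 0.511 A.

I_p ≈ 0.511 A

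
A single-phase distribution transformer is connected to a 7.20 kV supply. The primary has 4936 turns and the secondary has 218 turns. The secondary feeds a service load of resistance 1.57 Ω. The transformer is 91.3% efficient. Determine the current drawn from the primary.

I_p ≈ 9.80 A

V_s = 7200 × 218/4936 = 317.99 V.
I_s = V_s/R = 317.99/1.57 = 202.54 A.
P_out = V_s I_s = 317.99 × 202.54 = 64406 W.
P_in = P_out/η = 64406/0.913 = 70544 W.
I_p = P_in/V_p = 70544/7200 = 9.80 A.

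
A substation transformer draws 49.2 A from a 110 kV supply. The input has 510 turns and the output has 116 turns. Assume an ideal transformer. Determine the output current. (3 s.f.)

I_out/I_in = N_in/N_out, so I_out = 49.2 × 510/116 = 216 A.

I_out ≈ 216 A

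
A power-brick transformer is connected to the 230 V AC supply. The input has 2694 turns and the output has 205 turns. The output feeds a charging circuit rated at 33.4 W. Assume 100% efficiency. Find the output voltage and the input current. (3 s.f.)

V_out ≈ 17.5 V, I_in ≈ 0.145 A

V_out = V_in × N_out/N_in = 230 × 205/2694 = 17.502 V.
I_out = P/V_out = 33.4/17.502 = 1.9084 A.
I_in = I_out × N_out/N_in = 1.9084 × 205/2694 = 0.145 A.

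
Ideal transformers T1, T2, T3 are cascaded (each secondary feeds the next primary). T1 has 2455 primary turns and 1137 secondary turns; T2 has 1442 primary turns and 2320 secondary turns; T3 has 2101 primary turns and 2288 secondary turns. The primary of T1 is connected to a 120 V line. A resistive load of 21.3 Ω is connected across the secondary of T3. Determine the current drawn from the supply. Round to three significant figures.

Secondary of T1: V = 120.00 × 1137/2455 = 55.576 V.
Secondary of T2: V = 55.576 × 2320/1442 = 89.416 V.
Secondary of T3: V = 89.416 × 2288/2101 = 97.374 V.
I_load = 97.374/21.3 = 4.5715 A, so P_out = 97.374 × 4.5715 = 445.15 W.
All ideal ⇒ P_in = P_out, so I_supply = 445.15/120 = 3.71 A.

I_supply ≈ 3.71 A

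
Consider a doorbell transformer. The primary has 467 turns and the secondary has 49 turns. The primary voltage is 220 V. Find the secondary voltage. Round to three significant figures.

V_s/V_p = N_s/N_p, so V_s = 220 × 49/467 = 23.1 V.

V_s ≈ 23.1 V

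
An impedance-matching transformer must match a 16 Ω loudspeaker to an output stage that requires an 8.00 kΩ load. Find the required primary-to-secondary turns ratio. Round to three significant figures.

N_p/N_s ≈ 22.4

Z_p/Z_s = (N_p/N_s)², so N_p/N_s = √(8000/16) = √500 = 22.4.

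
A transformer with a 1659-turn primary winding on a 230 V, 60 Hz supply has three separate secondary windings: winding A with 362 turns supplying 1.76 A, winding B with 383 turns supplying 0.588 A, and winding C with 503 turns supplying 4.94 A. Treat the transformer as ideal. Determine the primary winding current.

I_p ≈ 2.02 A

V_A = 230 × 362/1659 = 50.187 V; V_B = 230 × 383/1659 = 53.098 V; V_C = 230 × 503/1659 = 69.735 V.
P_out = V_A I_A + V_B I_B + V_C I_C = 50.187×1.76 + 53.098×0.588 + 69.735×4.94 = 88.329 + 31.222 + 344.49 = 464.04 W.
Ideal ⇒ P_in = P_out, so I_p = P_out/V_p = 464.04/230 = 2.02 A.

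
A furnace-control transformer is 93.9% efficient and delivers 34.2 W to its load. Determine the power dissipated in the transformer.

P_loss ≈ 2.22 W

P_in = P_out/η = 34.2/0.939 = 36.4217 W.
P_loss = P_in − P_out = 36.4217 − 34.2 = 2.22 W.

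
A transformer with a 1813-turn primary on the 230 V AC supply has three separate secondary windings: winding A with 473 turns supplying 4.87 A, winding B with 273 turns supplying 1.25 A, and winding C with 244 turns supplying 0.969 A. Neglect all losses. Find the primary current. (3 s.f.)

I_p ≈ 1.59 A

V_A = 230 × 473/1813 = 60.006 V; V_B = 230 × 273/1813 = 34.633 V; V_C = 230 × 244/1813 = 30.954 V.
P_out = V_A I_A + V_B I_B + V_C I_C = 60.006×4.87 + 34.633×1.25 + 30.954×0.969 = 292.23 + 43.292 + 29.995 = 365.51 W.
Ideal ⇒ P_in = P_out, so I_p = P_out/V_p = 365.51/230 = 1.59 A.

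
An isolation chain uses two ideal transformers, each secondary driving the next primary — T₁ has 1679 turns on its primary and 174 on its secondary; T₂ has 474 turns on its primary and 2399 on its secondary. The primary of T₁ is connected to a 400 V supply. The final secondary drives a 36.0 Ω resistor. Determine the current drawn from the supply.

After T₁: V = 400.00 × 174/1679 = 41.453 V.
After T₂: V = 41.453 × 2399/474 = 209.80 V.
I_load = 209.80/36.0 = 5.8278 A, so P_out = 209.80 × 5.8278 = 1222.7 W.
All ideal ⇒ P_in = P_out, so I_supply = 1222.7/400 = 3.06 A.

I_supply ≈ 3.06 A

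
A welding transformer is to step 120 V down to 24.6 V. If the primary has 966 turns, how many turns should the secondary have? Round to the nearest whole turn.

N_s = 198 turns

N_s/N_p = V_s/V_p, so N_s = 966 × 24.6/120 = 198.0 ≈ 198 turns.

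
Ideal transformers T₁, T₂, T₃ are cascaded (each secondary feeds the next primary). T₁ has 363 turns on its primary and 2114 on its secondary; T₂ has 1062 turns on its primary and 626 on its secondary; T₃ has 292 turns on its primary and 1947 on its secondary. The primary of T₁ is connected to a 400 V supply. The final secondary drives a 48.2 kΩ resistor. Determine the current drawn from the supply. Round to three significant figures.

I_supply ≈ 4.35 A

After T₁: V = 400.00 × 2114/363 = 2329.5 V.
After T₂: V = 2329.5 × 626/1062 = 1373.1 V.
After T₃: V = 1373.1 × 1947/292 = 9155.7 V.
I_load = 9155.7/48200 = 0.18995 A, so P_out = 9155.7 × 0.18995 = 1739.1 W.
All ideal ⇒ P_in = P_out, so I_supply = 1739.1/400 = 4.35 A.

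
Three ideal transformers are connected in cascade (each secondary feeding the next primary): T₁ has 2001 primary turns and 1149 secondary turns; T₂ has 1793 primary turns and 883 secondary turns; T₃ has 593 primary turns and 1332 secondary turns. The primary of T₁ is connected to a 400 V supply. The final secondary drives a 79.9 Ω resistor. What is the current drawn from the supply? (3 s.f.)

I_supply ≈ 2.02 A

Secondary of T₁: V = 400.00 × 1149/2001 = 229.69 V.
Secondary of T₂: V = 229.69 × 883/1793 = 113.11 V.
Secondary of T₃: V = 113.11 × 1332/593 = 254.08 V.
I_load = 254.08/79.9 = 3.1799 A, so P_out = 254.08 × 3.1799 = 807.94 W.
All ideal ⇒ P_in = P_out, so I_supply = 807.94/400 = 2.02 A.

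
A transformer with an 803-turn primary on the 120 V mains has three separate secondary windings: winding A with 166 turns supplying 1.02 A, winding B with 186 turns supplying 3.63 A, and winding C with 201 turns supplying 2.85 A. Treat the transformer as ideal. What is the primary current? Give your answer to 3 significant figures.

V_A = 120 × 166/803 = 24.807 V; V_B = 120 × 186/803 = 27.796 V; V_C = 120 × 201/803 = 30.037 V.
P_out = V_A I_A + V_B I_B + V_C I_C = 24.807×1.02 + 27.796×3.63 + 30.037×2.85 = 25.303 + 100.90 + 85.606 = 211.81 W.
Ideal ⇒ P_in = P_out, so I_p = P_out/V_p = 211.81/120 = 1.77 A.

I_p ≈ 1.77 A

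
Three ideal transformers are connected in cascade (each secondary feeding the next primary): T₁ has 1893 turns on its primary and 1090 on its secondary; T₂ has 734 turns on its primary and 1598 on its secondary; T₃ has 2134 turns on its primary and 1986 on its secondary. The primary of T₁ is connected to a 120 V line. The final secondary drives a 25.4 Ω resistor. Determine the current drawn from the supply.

Secondary of T₁: V = 120.00 × 1090/1893 = 69.097 V.
Secondary of T₂: V = 69.097 × 1598/734 = 150.43 V.
Secondary of T₃: V = 150.43 × 1986/2134 = 140.00 V.
I_load = 140.00/25.4 = 5.5117 A, so P_out = 140.00 × 5.5117 = 771.63 W.
All ideal ⇒ P_in = P_out, so I_supply = 771.63/120 = 6.43 A.

I_supply ≈ 6.43 A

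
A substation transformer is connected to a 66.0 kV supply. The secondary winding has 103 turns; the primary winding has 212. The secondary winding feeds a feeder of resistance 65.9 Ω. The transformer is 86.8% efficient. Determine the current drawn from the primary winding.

V_s = 66000 × 103/212 = 32066 V.
I_s = V_s/R = 32066/65.9 = 486.59 A.
P_out = V_s I_s = 32066 × 486.59 = 1.5603×10^7 W.
P_in = P_out/η = 1.5603×10^7/0.868 = 1.7976×10^7 W.
I_p = P_in/V_p = 1.7976×10^7/66000 = 272 A.

I_p ≈ 272 A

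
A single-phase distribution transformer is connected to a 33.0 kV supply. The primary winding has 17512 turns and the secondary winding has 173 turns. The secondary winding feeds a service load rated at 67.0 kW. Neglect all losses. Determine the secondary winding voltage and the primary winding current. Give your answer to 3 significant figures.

V_s ≈ 326 V, I_p ≈ 2.03 A

V_s = V_p × N_s/N_p = 33000 × 173/17512 = 326.01 V.
I_s = P/V_s = 67000/326.01 = 205.52 A.
I_p = I_s × N_s/N_p = 205.52 × 173/17512 = 2.03 A.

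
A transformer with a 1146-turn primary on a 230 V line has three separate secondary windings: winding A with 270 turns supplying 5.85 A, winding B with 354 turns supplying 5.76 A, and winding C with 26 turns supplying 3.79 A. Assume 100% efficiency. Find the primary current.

I_p ≈ 3.24 A

V_A = 230 × 270/1146 = 54.188 V; V_B = 230 × 354/1146 = 71.047 V; V_C = 230 × 26/1146 = 5.2182 V.
P_out = V_A I_A + V_B I_B + V_C I_C = 54.188×5.85 + 71.047×5.76 + 5.2182×3.79 = 317.00 + 409.23 + 19.777 = 746.01 W.
Ideal ⇒ P_in = P_out, so I_p = P_out/V_p = 746.01/230 = 3.24 A.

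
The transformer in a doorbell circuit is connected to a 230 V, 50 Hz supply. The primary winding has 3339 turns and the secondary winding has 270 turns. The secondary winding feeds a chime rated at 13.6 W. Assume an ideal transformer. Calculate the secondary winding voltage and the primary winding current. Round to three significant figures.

V_s ≈ 18.6 V, I_p ≈ 0.0591 A

V_s = V_p × N_s/N_p = 230 × 270/3339 = 18.598 V.
I_s = P/V_s = 13.6/18.598 = 0.73125 A.
I_p = I_s × N_s/N_p = 0.73125 × 270/3339 = 0.0591 A.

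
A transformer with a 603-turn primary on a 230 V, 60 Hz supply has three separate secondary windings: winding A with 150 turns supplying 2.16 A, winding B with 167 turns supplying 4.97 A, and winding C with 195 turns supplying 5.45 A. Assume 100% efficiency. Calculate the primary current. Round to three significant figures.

I_p ≈ 3.68 A

V_A = 230 × 150/603 = 57.214 V; V_B = 230 × 167/603 = 63.698 V; V_C = 230 × 195/603 = 74.378 V.
P_out = V_A I_A + V_B I_B + V_C I_C = 57.214×2.16 + 63.698×4.97 + 74.378×5.45 = 123.58 + 316.58 + 405.36 = 845.52 W.
Ideal ⇒ P_in = P_out, so I_p = P_out/V_p = 845.52/230 = 3.68 A.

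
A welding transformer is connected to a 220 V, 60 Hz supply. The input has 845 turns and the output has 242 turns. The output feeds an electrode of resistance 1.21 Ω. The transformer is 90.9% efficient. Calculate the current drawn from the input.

I_in ≈ 16.4 A

V_out = 220 × 242/845 = 63.006 V.
I_out = V_out/R = 63.006/1.21 = 52.071 A.
P_out = V_out I_out = 63.006 × 52.071 = 3280.8 W.
P_in = P_out/η = 3280.8/0.909 = 3609.2 W.
I_in = P_in/V_in = 3609.2/220 = 16.4 A.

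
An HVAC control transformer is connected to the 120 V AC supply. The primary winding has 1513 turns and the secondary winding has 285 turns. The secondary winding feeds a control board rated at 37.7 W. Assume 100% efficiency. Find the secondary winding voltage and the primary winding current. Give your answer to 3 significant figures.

V_s = V_p × N_s/N_p = 120 × 285/1513 = 22.604 V.
I_s = P/V_s = 37.7/22.604 = 1.6678 A.
I_p = I_s × N_s/N_p = 1.6678 × 285/1513 = 0.314 A.

V_s ≈ 22.6 V, I_p ≈ 0.314 A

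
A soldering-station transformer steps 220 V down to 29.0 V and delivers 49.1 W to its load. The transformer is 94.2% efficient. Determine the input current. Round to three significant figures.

I_in ≈ 0.237 A

P_in = P_out/η = 49.1/0.942 = 52.123 W.
I_in = P_in/V_in = 52.123/220 = 0.237 A.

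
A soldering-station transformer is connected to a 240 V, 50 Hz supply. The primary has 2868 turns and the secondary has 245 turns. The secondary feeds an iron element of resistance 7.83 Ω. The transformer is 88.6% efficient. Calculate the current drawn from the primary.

V_s = 240 × 245/2868 = 20.502 V.
I_s = V_s/R = 20.502/7.83 = 2.6184 A.
P_out = V_s I_s = 20.502 × 2.6184 = 53.683 W.
P_in = P_out/η = 53.683/0.886 = 60.590 W.
I_p = P_in/V_p = 60.590/240 = 0.252 A.

I_p ≈ 0.252 A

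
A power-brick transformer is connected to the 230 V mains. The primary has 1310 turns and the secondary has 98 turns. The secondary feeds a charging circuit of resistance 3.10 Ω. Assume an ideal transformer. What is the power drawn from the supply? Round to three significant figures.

P ≈ 95.5 W

V_s = V_p × N_s/N_p = 230 × 98/1310 = 17.206 V.
I_s = V_s/R = 17.206/3.10 = 5.5504 A.
I_p = I_s × N_s/N_p = 5.5504 × 98/1310 = 0.41522 A.
P = V_p I_p = 230 × 0.41522 = 95.5 W.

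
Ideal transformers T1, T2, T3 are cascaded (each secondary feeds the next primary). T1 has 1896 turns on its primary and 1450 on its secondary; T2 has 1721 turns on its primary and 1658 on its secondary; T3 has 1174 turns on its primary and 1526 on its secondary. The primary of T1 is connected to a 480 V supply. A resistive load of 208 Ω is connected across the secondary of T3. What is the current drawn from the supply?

I_supply ≈ 2.12 A

After T1: V = 480.00 × 1450/1896 = 367.09 V.
After T2: V = 367.09 × 1658/1721 = 353.65 V.
After T3: V = 353.65 × 1526/1174 = 459.69 V.
I_load = 459.69/208 = 2.2100 A, so P_out = 459.69 × 2.2100 = 1015.9 W.
All ideal ⇒ P_in = P_out, so I_supply = 1015.9/480 = 2.12 A.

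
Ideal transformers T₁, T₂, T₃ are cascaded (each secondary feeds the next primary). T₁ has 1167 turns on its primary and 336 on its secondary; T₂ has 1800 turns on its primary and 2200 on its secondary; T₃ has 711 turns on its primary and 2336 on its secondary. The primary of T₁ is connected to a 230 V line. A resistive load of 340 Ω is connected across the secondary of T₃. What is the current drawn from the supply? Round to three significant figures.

I_supply ≈ 0.904 A

Secondary of T₁: V = 230.00 × 336/1167 = 66.221 V.
Secondary of T₂: V = 66.221 × 2200/1800 = 80.937 V.
Secondary of T₃: V = 80.937 × 2336/711 = 265.92 V.
I_load = 265.92/340 = 0.78212 A, so P_out = 265.92 × 0.78212 = 207.98 W.
All ideal ⇒ P_in = P_out, so I_supply = 207.98/230 = 0.904 A.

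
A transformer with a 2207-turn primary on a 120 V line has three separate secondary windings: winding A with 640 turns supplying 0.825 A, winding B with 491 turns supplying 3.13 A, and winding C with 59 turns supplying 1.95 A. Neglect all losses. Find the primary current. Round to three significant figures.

I_p ≈ 0.988 A

V_A = 120 × 640/2207 = 34.798 V; V_B = 120 × 491/2207 = 26.697 V; V_C = 120 × 59/2207 = 3.2080 V.
P_out = V_A I_A + V_B I_B + V_C I_C = 34.798×0.825 + 26.697×3.13 + 3.2080×1.95 = 28.709 + 83.561 + 6.2556 = 118.53 W.
Ideal ⇒ P_in = P_out, so I_p = P_out/V_p = 118.53/120 = 0.988 A.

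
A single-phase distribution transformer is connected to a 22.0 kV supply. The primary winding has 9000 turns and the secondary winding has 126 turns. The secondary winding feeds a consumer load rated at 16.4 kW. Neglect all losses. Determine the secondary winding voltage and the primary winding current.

V_s ≈ 308 V, I_p ≈ 0.745 A

V_s = V_p × N_s/N_p = 22000 × 126/9000 = 308.00 V.
I_s = P/V_s = 16400/308.00 = 53.247 A.
I_p = I_s × N_s/N_p = 53.247 × 126/9000 = 0.745 A.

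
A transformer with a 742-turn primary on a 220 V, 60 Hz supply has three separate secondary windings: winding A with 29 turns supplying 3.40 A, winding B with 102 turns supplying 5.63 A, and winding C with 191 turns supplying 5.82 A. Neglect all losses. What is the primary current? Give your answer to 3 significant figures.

V_A = 220 × 29/742 = 8.5984 V; V_B = 220 × 102/742 = 30.243 V; V_C = 220 × 191/742 = 56.631 V.
P_out = V_A I_A + V_B I_B + V_C I_C = 8.5984×3.40 + 30.243×5.63 + 56.631×5.82 = 29.235 + 170.27 + 329.59 = 529.09 W.
Ideal ⇒ P_in = P_out, so I_p = P_out/V_p = 529.09/220 = 2.40 A.

I_p ≈ 2.40 A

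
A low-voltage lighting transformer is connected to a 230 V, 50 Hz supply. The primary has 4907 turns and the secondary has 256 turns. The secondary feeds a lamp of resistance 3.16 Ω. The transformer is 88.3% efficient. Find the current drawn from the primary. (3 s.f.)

V_s = 230 × 256/4907 = 11.999 V.
I_s = V_s/R = 11.999/3.16 = 3.7972 A.
P_out = V_s I_s = 11.999 × 3.7972 = 45.563 W.
P_in = P_out/η = 45.563/0.883 = 51.601 W.
I_p = P_in/V_p = 51.601/230 = 0.224 A.

I_p ≈ 0.224 A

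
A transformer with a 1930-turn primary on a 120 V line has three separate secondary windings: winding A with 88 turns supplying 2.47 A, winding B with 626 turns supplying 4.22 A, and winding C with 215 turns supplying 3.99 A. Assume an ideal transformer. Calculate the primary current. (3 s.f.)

I_p ≈ 1.93 A

V_A = 120 × 88/1930 = 5.4715 V; V_B = 120 × 626/1930 = 38.922 V; V_C = 120 × 215/1930 = 13.368 V.
P_out = V_A I_A + V_B I_B + V_C I_C = 5.4715×2.47 + 38.922×4.22 + 13.368×3.99 = 13.515 + 164.25 + 53.338 = 231.10 W.
Ideal ⇒ P_in = P_out, so I_p = P_out/V_p = 231.10/120 = 1.93 A.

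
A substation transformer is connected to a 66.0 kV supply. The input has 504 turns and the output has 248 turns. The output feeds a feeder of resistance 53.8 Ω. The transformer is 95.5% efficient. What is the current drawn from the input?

I_in ≈ 311 A

V_out = 66000 × 248/504 = 32476 V.
I_out = V_out/R = 32476/53.8 = 603.65 A.
P_out = V_out I_out = 32476 × 603.65 = 1.9604×10^7 W.
P_in = P_out/η = 1.9604×10^7/0.955 = 2.0528×10^7 W.
I_in = P_in/V_in = 2.0528×10^7/66000 = 311 A.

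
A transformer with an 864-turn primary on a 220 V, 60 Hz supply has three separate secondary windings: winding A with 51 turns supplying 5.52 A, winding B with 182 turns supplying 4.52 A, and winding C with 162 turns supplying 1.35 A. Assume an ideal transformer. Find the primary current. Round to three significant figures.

I_p ≈ 1.53 A

V_A = 220 × 51/864 = 12.986 V; V_B = 220 × 182/864 = 46.343 V; V_C = 220 × 162/864 = 41.250 V.
P_out = V_A I_A + V_B I_B + V_C I_C = 12.986×5.52 + 46.343×4.52 + 41.250×1.35 = 71.683 + 209.47 + 55.688 = 336.84 W.
Ideal ⇒ P_in = P_out, so I_p = P_out/V_p = 336.84/220 = 1.53 A.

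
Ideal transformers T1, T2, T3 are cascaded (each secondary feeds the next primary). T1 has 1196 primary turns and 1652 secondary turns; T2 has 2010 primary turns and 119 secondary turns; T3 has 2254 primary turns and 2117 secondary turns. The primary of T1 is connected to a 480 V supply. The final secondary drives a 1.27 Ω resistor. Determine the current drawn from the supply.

I_supply ≈ 2.23 A

Secondary of T1: V = 480.00 × 1652/1196 = 663.01 V.
Secondary of T2: V = 663.01 × 119/2010 = 39.253 V.
Secondary of T3: V = 39.253 × 2117/2254 = 36.867 V.
I_load = 36.867/1.27 = 29.029 A, so P_out = 36.867 × 29.029 = 1070.2 W.
All ideal ⇒ P_in = P_out, so I_supply = 1070.2/480 = 2.23 A.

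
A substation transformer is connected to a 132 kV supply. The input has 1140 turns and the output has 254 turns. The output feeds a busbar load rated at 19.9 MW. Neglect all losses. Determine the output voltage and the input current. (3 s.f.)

V_out ≈ 29400 V, I_in ≈ 151 A

V_out = V_in × N_out/N_in = 132000 × 254/1140 = 29411 V.
I_out = P/V_out = 1.99×10^7/29411 = 676.63 A.
I_in = I_out × N_out/N_in = 676.63 × 254/1140 = 151 A.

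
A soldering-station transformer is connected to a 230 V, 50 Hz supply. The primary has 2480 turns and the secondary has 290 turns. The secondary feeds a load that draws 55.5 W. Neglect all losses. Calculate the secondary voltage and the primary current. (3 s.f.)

V_s ≈ 26.9 V, I_p ≈ 0.241 A

V_s = V_p × N_s/N_p = 230 × 290/2480 = 26.895 V.
I_s = P/V_s = 55.5/26.895 = 2.0636 A.
I_p = I_s × N_s/N_p = 2.0636 × 290/2480 = 0.241 A.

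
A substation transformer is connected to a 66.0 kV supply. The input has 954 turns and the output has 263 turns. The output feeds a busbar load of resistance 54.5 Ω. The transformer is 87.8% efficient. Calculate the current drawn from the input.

V_out = 66000 × 263/954 = 18195 V.
I_out = V_out/R = 18195/54.5 = 333.85 A.
P_out = V_out I_out = 18195 × 333.85 = 6.0744×10^6 W.
P_in = P_out/η = 6.0744×10^6/0.878 = 6.9185×10^6 W.
I_in = P_in/V_in = 6.9185×10^6/66000 = 105 A.

I_in ≈ 105 A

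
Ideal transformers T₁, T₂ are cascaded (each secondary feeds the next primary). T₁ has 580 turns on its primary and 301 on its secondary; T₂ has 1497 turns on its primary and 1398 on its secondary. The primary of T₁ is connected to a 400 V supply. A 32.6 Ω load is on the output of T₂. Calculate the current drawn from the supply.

Secondary of T₁: V = 400.00 × 301/580 = 207.59 V.
Secondary of T₂: V = 207.59 × 1398/1497 = 193.86 V.
I_load = 193.86/32.6 = 5.9466 A, so P_out = 193.86 × 5.9466 = 1152.8 W.
All ideal ⇒ P_in = P_out, so I_supply = 1152.8/400 = 2.88 A.

I_supply ≈ 2.88 A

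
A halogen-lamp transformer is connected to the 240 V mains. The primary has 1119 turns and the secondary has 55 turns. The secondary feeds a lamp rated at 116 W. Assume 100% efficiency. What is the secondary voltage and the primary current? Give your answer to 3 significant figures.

V_s = V_p × N_s/N_p = 240 × 55/1119 = 11.796 V.
I_s = P/V_s = 116/11.796 = 9.8336 A.
I_p = I_s × N_s/N_p = 9.8336 × 55/1119 = 0.483 A.

V_s ≈ 11.8 V, I_p ≈ 0.483 A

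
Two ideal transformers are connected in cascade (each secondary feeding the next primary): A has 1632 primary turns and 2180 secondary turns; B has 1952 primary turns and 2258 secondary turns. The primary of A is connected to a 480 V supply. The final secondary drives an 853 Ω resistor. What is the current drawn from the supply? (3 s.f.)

Secondary of A: V = 480.00 × 2180/1632 = 641.18 V.
Secondary of B: V = 641.18 × 2258/1952 = 741.69 V.
I_load = 741.69/853 = 0.86951 A, so P_out = 741.69 × 0.86951 = 644.90 W.
All ideal ⇒ P_in = P_out, so I_supply = 644.90/480 = 1.34 A.

I_supply ≈ 1.34 A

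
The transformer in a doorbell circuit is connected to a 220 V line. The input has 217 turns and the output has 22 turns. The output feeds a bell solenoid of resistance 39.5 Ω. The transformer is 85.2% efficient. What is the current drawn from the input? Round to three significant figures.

V_out = 220 × 22/217 = 22.304 V.
I_out = V_out/R = 22.304/39.5 = 0.56466 A.
P_out = V_out I_out = 22.304 × 0.56466 = 12.594 W.
P_in = P_out/η = 12.594/0.852 = 14.782 W.
I_in = P_in/V_in = 14.782/220 = 0.0672 A.

I_in ≈ 0.0672 A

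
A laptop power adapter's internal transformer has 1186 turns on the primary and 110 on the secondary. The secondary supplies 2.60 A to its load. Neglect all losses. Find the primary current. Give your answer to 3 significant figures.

For an ideal transformer I_p/I_s = N_s/N_p, so I_p = 2.60 × 110/1186 = 0.241 A.

I_p ≈ 0.241 A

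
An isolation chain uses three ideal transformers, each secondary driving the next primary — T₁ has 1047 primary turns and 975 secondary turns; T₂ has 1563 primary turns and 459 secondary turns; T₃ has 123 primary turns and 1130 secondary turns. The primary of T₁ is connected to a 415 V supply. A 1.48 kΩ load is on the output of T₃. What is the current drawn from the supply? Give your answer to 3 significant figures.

I_supply ≈ 1.77 A

Secondary of T₁: V = 415.00 × 975/1047 = 386.46 V.
Secondary of T₂: V = 386.46 × 459/1563 = 113.49 V.
Secondary of T₃: V = 113.49 × 1130/123 = 1042.6 V.
I_load = 1042.6/1480 = 0.70448 A, so P_out = 1042.6 × 0.70448 = 734.52 W.
All ideal ⇒ P_in = P_out, so I_supply = 734.52/415 = 1.77 A.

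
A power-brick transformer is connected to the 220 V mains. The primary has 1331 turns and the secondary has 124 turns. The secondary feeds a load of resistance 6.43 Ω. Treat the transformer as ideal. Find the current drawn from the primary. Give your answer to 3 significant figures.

I_p ≈ 0.297 A

V_s = V_p × N_s/N_p = 220 × 124/1331 = 20.496 V.
I_s = V_s/R = 20.496/6.43 = 3.1875 A.
For an ideal transformer I_p N_p = I_s N_s, so I_p = 3.1875 × 124/1331 = 0.297 A.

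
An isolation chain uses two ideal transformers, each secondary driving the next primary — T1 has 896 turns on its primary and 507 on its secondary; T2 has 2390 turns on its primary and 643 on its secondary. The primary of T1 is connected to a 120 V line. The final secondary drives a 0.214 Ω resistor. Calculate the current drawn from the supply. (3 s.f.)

Secondary of T1: V = 120.00 × 507/896 = 67.902 V.
Secondary of T2: V = 67.902 × 643/2390 = 18.268 V.
I_load = 18.268/0.214 = 85.365 A, so P_out = 18.268 × 85.365 = 1559.5 W.
All ideal ⇒ P_in = P_out, so I_supply = 1559.5/120 = 13.0 A.

I_supply ≈ 13.0 A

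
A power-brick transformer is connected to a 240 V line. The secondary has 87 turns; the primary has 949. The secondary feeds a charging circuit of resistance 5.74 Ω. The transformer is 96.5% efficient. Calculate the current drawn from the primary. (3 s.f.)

I_p ≈ 0.364 A

V_s = 240 × 87/949 = 22.002 V.
I_s = V_s/R = 22.002/5.74 = 3.8331 A.
P_out = V_s I_s = 22.002 × 3.8331 = 84.337 W.
P_in = P_out/η = 84.337/0.965 = 87.396 W.
I_p = P_in/V_p = 87.396/240 = 0.364 A.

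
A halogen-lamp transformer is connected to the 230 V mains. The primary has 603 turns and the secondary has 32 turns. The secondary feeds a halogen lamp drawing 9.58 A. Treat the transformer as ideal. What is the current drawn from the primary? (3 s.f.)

I_p ≈ 0.508 A

For an ideal transformer I_p N_p = I_s N_s, so I_p = 9.58 × 32/603 = 0.508 A.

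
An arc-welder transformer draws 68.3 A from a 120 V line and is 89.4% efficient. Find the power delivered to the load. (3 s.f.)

P_in = V_p I_p = 120 × 68.3 = 8196.0 W.
P_out = η P_in = 0.894 × 8196.0 = 7330 W.

P_out ≈ 7330 W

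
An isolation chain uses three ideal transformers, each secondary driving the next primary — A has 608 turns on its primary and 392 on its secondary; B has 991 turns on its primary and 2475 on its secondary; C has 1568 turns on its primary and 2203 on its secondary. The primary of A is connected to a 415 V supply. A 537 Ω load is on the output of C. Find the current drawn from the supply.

Secondary of A: V = 415.00 × 392/608 = 267.57 V.
Secondary of B: V = 267.57 × 2475/991 = 668.24 V.
Secondary of C: V = 668.24 × 2203/1568 = 938.86 V.
I_load = 938.86/537 = 1.7483 A, so P_out = 938.86 × 1.7483 = 1641.4 W.
All ideal ⇒ P_in = P_out, so I_supply = 1641.4/415 = 3.96 A.

I_supply ≈ 3.96 A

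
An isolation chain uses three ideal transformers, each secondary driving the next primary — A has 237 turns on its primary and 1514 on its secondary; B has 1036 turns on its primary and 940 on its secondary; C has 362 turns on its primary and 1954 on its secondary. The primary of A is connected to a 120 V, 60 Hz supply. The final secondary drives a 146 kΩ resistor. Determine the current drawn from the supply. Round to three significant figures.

After A: V = 120.00 × 1514/237 = 766.58 V.
After B: V = 766.58 × 940/1036 = 695.55 V.
After C: V = 695.55 × 1954/362 = 3754.4 V.
I_load = 3754.4/146000 = 0.025715 A, so P_out = 3754.4 × 0.025715 = 96.546 W.
All ideal ⇒ P_in = P_out, so I_supply = 96.546/120 = 0.805 A.

I_supply ≈ 0.805 A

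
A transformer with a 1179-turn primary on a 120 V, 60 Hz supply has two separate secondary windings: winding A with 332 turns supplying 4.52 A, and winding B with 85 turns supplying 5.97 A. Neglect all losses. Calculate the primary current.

I_p ≈ 1.70 A

V_A = 120 × 332/1179 = 33.791 V; V_B = 120 × 85/1179 = 8.6514 V.
P_out = V_A I_A + V_B I_B = 33.791×4.52 + 8.6514×5.97 = 152.74 + 51.649 = 204.39 W.
Ideal ⇒ P_in = P_out, so I_p = P_out/V_p = 204.39/120 = 1.70 A.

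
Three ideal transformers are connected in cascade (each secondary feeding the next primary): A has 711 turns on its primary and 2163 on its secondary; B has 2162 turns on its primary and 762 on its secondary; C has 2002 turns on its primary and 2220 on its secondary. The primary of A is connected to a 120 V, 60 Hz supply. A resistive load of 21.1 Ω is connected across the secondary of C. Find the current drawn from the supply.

Secondary of A: V = 120.00 × 2163/711 = 365.06 V.
Secondary of B: V = 365.06 × 762/2162 = 128.67 V.
Secondary of C: V = 128.67 × 2220/2002 = 142.68 V.
I_load = 142.68/21.1 = 6.7620 A, so P_out = 142.68 × 6.7620 = 964.78 W.
All ideal ⇒ P_in = P_out, so I_supply = 964.78/120 = 8.04 A.

I_supply ≈ 8.04 A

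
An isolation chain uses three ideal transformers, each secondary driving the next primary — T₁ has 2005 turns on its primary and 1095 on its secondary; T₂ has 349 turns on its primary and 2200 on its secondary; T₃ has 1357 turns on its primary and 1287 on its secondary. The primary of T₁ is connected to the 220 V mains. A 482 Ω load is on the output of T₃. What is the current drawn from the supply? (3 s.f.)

After T₁: V = 220.00 × 1095/2005 = 120.15 V.
After T₂: V = 120.15 × 2200/349 = 757.39 V.
After T₃: V = 757.39 × 1287/1357 = 718.32 V.
I_load = 718.32/482 = 1.4903 A, so P_out = 718.32 × 1.4903 = 1070.5 W.
All ideal ⇒ P_in = P_out, so I_supply = 1070.5/220 = 4.87 A.

I_supply ≈ 4.87 A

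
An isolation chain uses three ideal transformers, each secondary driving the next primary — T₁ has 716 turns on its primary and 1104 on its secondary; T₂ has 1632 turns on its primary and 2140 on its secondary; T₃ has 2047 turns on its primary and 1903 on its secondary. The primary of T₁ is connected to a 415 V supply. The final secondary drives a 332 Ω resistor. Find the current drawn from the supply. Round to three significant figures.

I_supply ≈ 4.42 A

Secondary of T₁: V = 415.00 × 1104/716 = 639.89 V.
Secondary of T₂: V = 639.89 × 2140/1632 = 839.07 V.
Secondary of T₃: V = 839.07 × 1903/2047 = 780.04 V.
I_load = 780.04/332 = 2.3495 A, so P_out = 780.04 × 2.3495 = 1832.7 W.
All ideal ⇒ P_in = P_out, so I_supply = 1832.7/415 = 4.42 A.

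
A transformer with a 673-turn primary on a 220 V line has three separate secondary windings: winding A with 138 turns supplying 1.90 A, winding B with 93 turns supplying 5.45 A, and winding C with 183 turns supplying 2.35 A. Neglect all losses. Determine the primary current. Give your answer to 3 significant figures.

V_A = 220 × 138/673 = 45.111 V; V_B = 220 × 93/673 = 30.401 V; V_C = 220 × 183/673 = 59.822 V.
P_out = V_A I_A + V_B I_B + V_C I_C = 45.111×1.90 + 30.401×5.45 + 59.822×2.35 = 85.712 + 165.69 + 140.58 = 391.98 W.
Ideal ⇒ P_in = P_out, so I_p = P_out/V_p = 391.98/220 = 1.78 A.

I_p ≈ 1.78 A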